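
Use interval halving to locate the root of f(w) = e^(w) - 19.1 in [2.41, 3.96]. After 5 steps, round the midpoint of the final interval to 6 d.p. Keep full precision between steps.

2.967031

f(2.410000) = -7.966039, f(3.960000) = 33.357326 (opposite signs)
step 1: m = 3.185000, f(m) = 5.067288 > 0 → root in [2.410000, 3.185000]
step 2: m = 2.797500, f(m) = -2.696413 < 0 → root in [2.797500, 3.185000]
step 3: m = 2.991250, f(m) = 0.810555 > 0 → root in [2.797500, 2.991250]
step 4: m = 2.894375, f(m) = -1.027797 < 0 → root in [2.894375, 2.991250]
step 5: m = 2.942813, f(m) = -0.130878 < 0 → root in [2.942813, 2.991250]
Midpoint of [2.942813, 2.991250] = 2.967031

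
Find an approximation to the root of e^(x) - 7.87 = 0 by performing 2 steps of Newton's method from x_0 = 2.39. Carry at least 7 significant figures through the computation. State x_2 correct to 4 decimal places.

2.0642

f'(x) = e^(x)
x_0 = 2.390000: f = 3.043494, f' = 10.913494 → x_1 = 2.390000 - (3.043494)/(10.913494) = 2.111126
x_1 = 2.111126: f = 0.387531, f' = 8.257531 → x_2 = 2.111126 - (0.387531)/(8.257531) = 2.064195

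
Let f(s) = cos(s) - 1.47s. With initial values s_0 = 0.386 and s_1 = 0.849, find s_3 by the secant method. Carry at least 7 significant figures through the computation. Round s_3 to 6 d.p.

0.571457

f(s_0) = 0.359002, f(s_1) = -0.587296
s_2 = 0.849000 - (-0.587296)·(0.849000 - 0.386000)/(-0.587296 - (0.359002)) = 0.561651; f(s_2) = 0.020750
s_3 = 0.561651 - (0.020750)·(0.561651 - 0.849000)/(0.020750 - (-0.587296)) = 0.571457; f(s_3) = 0.001072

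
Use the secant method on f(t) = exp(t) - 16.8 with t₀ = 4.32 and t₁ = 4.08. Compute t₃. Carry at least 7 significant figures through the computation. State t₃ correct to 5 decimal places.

f(t_0) = 58.388628, f(t_1) = 42.345470
t_2 = 4.080000 - (42.345470)·(4.080000 - 4.320000)/(42.345470 - (58.388628)) = 3.446527; f(t_2) = 14.591171
t_3 = 3.446527 - (14.591171)·(3.446527 - 4.080000)/(14.591171 - (42.345470)) = 3.113493; f(t_3) = 5.699497

3.11349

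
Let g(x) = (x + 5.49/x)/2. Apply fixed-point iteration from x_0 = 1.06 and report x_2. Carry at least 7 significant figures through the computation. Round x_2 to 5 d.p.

x_1 = g(1.060000) = 3.119623
x_2 = g(3.119623) = 2.439725

2.43973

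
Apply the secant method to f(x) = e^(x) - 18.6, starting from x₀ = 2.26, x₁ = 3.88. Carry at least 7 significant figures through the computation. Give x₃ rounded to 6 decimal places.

Secant update: x_(k+1) = x_k − f(x_k)·(x_k − x_(k-1))/(f(x_k) − f(x_(k-1))).
f(x_0) = -9.016911, f(x_1) = 29.824215
x_2 = 3.880000 - (29.824215)·(3.880000 - 2.260000)/(29.824215 - (-9.016911)) = 2.636081; f(x_2) = -4.641612
x_3 = 2.636081 - (-4.641612)·(2.636081 - 3.880000)/(-4.641612 - (29.824215)) = 2.803603; f(x_3) = -2.095999

2.803603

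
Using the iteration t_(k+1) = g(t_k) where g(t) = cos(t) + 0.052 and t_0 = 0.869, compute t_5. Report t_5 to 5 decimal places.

0.75331

t_1 = g(0.869000) = 0.697591
t_2 = g(0.697591) = 0.818392
t_3 = g(0.818392) = 0.735396
t_4 = g(0.735396) = 0.793565
t_5 = g(0.793565) = 0.753308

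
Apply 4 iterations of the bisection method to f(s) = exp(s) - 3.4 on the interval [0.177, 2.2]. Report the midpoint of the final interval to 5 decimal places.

f(0.177000) = -2.206369, f(2.200000) = 5.625013 (opposite signs)
step 1: m = 1.188500, f(m) = -0.117846 < 0 → root in [1.188500, 2.200000]
step 2: m = 1.694250, f(m) = 2.042563 > 0 → root in [1.188500, 1.694250]
step 3: m = 1.441375, f(m) = 0.826503 > 0 → root in [1.188500, 1.441375]
step 4: m = 1.314938, f(m) = 0.324518 > 0 → root in [1.188500, 1.314938]
Midpoint of [1.188500, 1.314938] = 1.251719

1.25172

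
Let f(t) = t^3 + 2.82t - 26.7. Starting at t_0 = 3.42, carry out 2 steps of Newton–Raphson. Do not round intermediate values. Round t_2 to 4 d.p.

2.6817

f'(t) = 3t^2 + 2.82
t_0 = 3.420000: f = 22.946088, f' = 37.909200 → t_1 = 3.420000 - (22.946088)/(37.909200) = 2.814709
t_1 = 2.814709: f = 3.537262, f' = 26.587765 → t_2 = 2.814709 - (3.537262)/(26.587765) = 2.681668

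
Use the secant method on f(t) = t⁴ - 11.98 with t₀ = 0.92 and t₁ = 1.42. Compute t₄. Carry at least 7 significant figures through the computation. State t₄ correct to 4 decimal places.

1.7603

f(t_0) = -11.263607, f(t_1) = -7.914131
t_2 = 1.420000 - (-7.914131)·(1.420000 - 0.920000)/(-7.914131 - (-11.263607)) = 2.601398; f(t_2) = 33.815991
t_3 = 2.601398 - (33.815991)·(2.601398 - 1.420000)/(33.815991 - (-7.914131)) = 1.644053; f(t_3) = -4.674284
t_4 = 1.644053 - (-4.674284)·(1.644053 - 2.601398)/(-4.674284 - (33.815991)) = 1.760313; f(t_4) = -2.378041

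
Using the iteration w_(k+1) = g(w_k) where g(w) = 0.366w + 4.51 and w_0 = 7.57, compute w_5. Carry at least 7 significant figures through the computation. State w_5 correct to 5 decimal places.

w_1 = g(7.570000) = 7.280620
w_2 = g(7.280620) = 7.174707
w_3 = g(7.174707) = 7.135943
w_4 = g(7.135943) = 7.121755
w_5 = g(7.121755) = 7.116562

7.11656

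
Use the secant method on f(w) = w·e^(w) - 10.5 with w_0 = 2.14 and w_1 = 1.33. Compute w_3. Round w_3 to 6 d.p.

f(w_0) = 7.688797, f(w_1) = -5.471212
w_2 = 1.330000 - (-5.471212)·(1.330000 - 2.140000)/(-5.471212 - (7.688797)) = 1.666754; f(w_2) = -1.674621
w_3 = 1.666754 - (-1.674621)·(1.666754 - 1.330000)/(-1.674621 - (-5.471212)) = 1.815291; f(w_3) = 0.651082

1.815291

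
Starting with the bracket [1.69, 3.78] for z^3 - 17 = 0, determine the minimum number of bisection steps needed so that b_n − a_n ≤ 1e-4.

Initial width b − a = 3.78 − 1.69 = 2.090000.
After n steps the width is (b−a)/2^n; need (b−a)/2^n ≤ 1e-4.
So n ≥ log₂(2.090000/1e-4) = log₂(20900.0000) ≈ 14.3512.
Hence n = 15.

15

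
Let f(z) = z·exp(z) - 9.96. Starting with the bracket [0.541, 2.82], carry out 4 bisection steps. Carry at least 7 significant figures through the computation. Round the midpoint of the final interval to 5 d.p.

f(0.541000) = -9.030711, f(2.820000) = 37.350719 (opposite signs)
step 1: m = 1.680500, f(m) = -0.938674 < 0 → root in [1.680500, 2.820000]
step 2: m = 2.250250, f(m) = 11.395116 > 0 → root in [1.680500, 2.250250]
step 3: m = 1.965375, f(m) = 4.068038 > 0 → root in [1.680500, 1.965375]
step 4: m = 1.822937, f(m) = 1.324010 > 0 → root in [1.680500, 1.822937]
Midpoint of [1.680500, 1.822937] = 1.751719

1.75172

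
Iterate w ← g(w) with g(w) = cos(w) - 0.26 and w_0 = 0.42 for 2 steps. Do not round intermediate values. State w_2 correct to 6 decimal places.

0.534211

w_1 = g(0.420000) = 0.653089
w_2 = g(0.653089) = 0.534211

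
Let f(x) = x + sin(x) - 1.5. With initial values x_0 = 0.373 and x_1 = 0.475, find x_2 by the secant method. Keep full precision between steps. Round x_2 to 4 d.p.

0.7720

f(x_0) = -0.762589, f(x_1) = -0.567662
x_2 = 0.475000 - (-0.567662)·(0.475000 - 0.373000)/(-0.567662 - (-0.762589)) = 0.772041; f(x_2) = -0.030360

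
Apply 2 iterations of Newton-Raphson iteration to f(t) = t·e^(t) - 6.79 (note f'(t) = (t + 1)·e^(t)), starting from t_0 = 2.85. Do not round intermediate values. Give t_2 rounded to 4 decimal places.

1.7546

t_0 = 2.850000: f = 42.480178, f' = 66.557960 → t_1 = 2.850000 - (42.480178)/(66.557960) = 2.211757
t_1 = 2.211757: f = 13.407193, f' = 29.328937 → t_2 = 2.211757 - (13.407193)/(29.328937) = 1.754625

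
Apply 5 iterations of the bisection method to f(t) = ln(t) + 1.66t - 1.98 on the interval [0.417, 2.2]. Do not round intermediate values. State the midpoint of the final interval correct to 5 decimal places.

1.11348

f(0.417000) = -2.162449, f(2.200000) = 2.460457 (opposite signs)
step 1: m = 1.308500, f(m) = 0.460991 > 0 → root in [0.417000, 1.308500]
step 2: m = 0.862750, f(m) = -0.695465 < 0 → root in [0.862750, 1.308500]
step 3: m = 1.085625, f(m) = -0.095707 < 0 → root in [1.085625, 1.308500]
step 4: m = 1.197062, f(m) = 0.186994 > 0 → root in [1.085625, 1.197062]
step 5: m = 1.141344, f(m) = 0.046837 > 0 → root in [1.085625, 1.141344]
Midpoint of [1.085625, 1.141344] = 1.113484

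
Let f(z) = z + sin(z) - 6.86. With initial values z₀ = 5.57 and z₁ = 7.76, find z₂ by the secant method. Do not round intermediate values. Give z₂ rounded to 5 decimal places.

f(z_0) = -1.944246, f(z_1) = 1.895587
z_2 = 7.760000 - (1.895587)·(7.760000 - 5.570000)/(1.895587 - (-1.944246)) = 6.678876; f(z_2) = 0.204322

6.67888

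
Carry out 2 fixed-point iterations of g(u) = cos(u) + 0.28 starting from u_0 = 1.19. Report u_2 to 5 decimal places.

u_1 = g(1.190000) = 0.651660
u_2 = g(0.651660) = 1.075078

1.07508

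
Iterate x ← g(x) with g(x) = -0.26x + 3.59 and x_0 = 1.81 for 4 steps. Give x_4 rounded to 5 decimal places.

2.84446

x_1 = g(1.810000) = 3.119400
x_2 = g(3.119400) = 2.778956
x_3 = g(2.778956) = 2.867471
x_4 = g(2.867471) = 2.844457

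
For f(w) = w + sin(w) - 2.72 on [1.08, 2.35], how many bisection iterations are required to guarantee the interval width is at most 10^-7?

24

Initial width b − a = 2.35 − 1.08 = 1.270000.
After n steps the width is (b−a)/2^n; need (b−a)/2^n ≤ 10^-7.
So n ≥ log₂(1.270000/10^-7) = log₂(12700000.0000) ≈ 23.5983.
Hence n = 24.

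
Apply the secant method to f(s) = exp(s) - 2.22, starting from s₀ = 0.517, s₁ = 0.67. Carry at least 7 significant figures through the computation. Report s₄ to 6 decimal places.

Secant update: s_(k+1) = s_k − f(s_k)·(s_k − s_(k-1))/(f(s_k) − f(s_(k-1))).
f(s_0) = -0.543011, f(s_1) = -0.265763
s_2 = 0.670000 - (-0.265763)·(0.670000 - 0.517000)/(-0.265763 - (-0.543011)) = 0.816662; f(s_2) = 0.042933
s_3 = 0.816662 - (0.042933)·(0.816662 - 0.670000)/(0.042933 - (-0.265763)) = 0.796264; f(s_3) = -0.002758
s_4 = 0.796264 - (-0.002758)·(0.796264 - 0.816662)/(-0.002758 - (0.042933)) = 0.797495; f(s_4) = -0.000026

0.797495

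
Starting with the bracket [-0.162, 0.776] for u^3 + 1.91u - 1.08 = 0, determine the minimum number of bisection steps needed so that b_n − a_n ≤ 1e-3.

Initial width b − a = 0.776 − -0.162 = 0.938000.
After n steps the width is (b−a)/2^n; need (b−a)/2^n ≤ 1e-3.
So n ≥ log₂(0.938000/1e-3) = log₂(938.0000) ≈ 9.8734.
Hence n = 10.

10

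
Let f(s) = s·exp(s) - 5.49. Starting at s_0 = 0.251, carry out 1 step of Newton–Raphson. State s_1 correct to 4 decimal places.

Newton update: s ← s − f(s)/f'(s).
f'(s) = (s + 1)·exp(s)
s_0 = 0.251000: f = -5.167387, f' = 1.607923 → s_1 = 0.251000 - (-5.167387)/(1.607923) = 3.464703

3.4647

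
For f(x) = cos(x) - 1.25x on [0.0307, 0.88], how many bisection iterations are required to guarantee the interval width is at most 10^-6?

Initial width b − a = 0.88 − 0.0307 = 0.849300.
After n steps the width is (b−a)/2^n; need (b−a)/2^n ≤ 10^-6.
So n ≥ log₂(0.849300/10^-6) = log₂(849300.0000) ≈ 19.6959.
Hence n = 20.

20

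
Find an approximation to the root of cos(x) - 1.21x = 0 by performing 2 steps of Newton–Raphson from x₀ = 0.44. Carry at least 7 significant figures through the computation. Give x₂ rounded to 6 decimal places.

0.655306

f'(x) = -sin(x) - 1.21
x_0 = 0.440000: f = 0.372352, f' = -1.635939 → x_1 = 0.440000 - (0.372352)/(-1.635939) = 0.667607
x_1 = 0.667607: f = -0.022499, f' = -1.829109 → x_2 = 0.667607 - (-0.022499)/(-1.829109) = 0.655306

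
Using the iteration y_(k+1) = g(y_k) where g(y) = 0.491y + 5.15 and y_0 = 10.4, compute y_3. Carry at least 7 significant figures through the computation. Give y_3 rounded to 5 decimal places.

y_1 = g(10.400000) = 10.256400
y_2 = g(10.256400) = 10.185892
y_3 = g(10.185892) = 10.151273

10.15127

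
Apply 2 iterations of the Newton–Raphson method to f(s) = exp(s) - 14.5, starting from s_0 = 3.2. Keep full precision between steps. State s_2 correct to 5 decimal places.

2.68072

Newton update: s ← s − f(s)/f'(s).
f'(s) = exp(s)
s_0 = 3.200000: f = 10.032530, f' = 24.532530 → s_1 = 3.200000 - (10.032530)/(24.532530) = 2.791052
s_1 = 2.791052: f = 1.798156, f' = 16.298156 → s_2 = 2.791052 - (1.798156)/(16.298156) = 2.680723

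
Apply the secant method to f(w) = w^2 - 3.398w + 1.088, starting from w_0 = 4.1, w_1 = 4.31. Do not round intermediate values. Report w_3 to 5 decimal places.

Secant update: w_(k+1) = w_k − f(w_k)·(w_k − w_(k-1))/(f(w_k) − f(w_(k-1))).
f(w_0) = 3.966200, f(w_1) = 5.018720
w_2 = 4.310000 - (5.018720)·(4.310000 - 4.100000)/(5.018720 - (3.966200)) = 3.308659; f(w_2) = 0.792402
w_3 = 3.308659 - (0.792402)·(3.308659 - 4.310000)/(0.792402 - (5.018720)) = 3.120916; f(w_3) = 0.223243

3.12092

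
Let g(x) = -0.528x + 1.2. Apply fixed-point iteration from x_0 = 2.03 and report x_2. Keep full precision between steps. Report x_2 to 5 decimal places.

1.13233

x_1 = g(2.030000) = 0.128160
x_2 = g(0.128160) = 1.132332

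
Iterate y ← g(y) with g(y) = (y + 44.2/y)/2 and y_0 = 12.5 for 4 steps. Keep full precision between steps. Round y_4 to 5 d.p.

y_1 = g(12.500000) = 8.018000
y_2 = g(8.018000) = 6.765298
y_3 = g(6.765298) = 6.649320
y_4 = g(6.649320) = 6.648308

6.64831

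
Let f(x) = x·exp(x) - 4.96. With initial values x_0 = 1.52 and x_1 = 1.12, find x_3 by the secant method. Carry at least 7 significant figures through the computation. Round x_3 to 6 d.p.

f(x_0) = 1.989782, f(x_1) = -1.527363
x_2 = 1.120000 - (-1.527363)·(1.120000 - 1.520000)/(-1.527363 - (1.989782)) = 1.293705; f(x_2) = -0.242802
x_3 = 1.293705 - (-0.242802)·(1.293705 - 1.120000)/(-0.242802 - (-1.527363)) = 1.326538; f(x_3) = 0.038362

1.326538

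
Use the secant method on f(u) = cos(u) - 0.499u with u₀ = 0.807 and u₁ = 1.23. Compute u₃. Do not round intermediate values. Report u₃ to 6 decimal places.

1.030345

f(u_0) = 0.288975, f(u_1) = -0.279532
u_2 = 1.230000 - (-0.279532)·(1.230000 - 0.807000)/(-0.279532 - (0.288975)) = 1.022013; f(u_2) = 0.011665
u_3 = 1.022013 - (0.011665)·(1.022013 - 1.230000)/(0.011665 - (-0.279532)) = 1.030345; f(u_3) = 0.000381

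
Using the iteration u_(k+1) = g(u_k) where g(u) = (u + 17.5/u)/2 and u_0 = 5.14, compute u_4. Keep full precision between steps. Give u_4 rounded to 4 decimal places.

4.1833

u_1 = g(5.140000) = 4.272335
u_2 = g(4.272335) = 4.184228
u_3 = g(4.184228) = 4.183300
u_4 = g(4.183300) = 4.183300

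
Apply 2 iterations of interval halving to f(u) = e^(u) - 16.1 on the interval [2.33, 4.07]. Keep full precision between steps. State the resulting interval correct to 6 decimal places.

f(2.330000) = -5.822058, f(4.070000) = 42.456963 (opposite signs)
step 1: m = 3.200000, f(m) = 8.432530 > 0 → root in [2.330000, 3.200000]
step 2: m = 2.765000, f(m) = -0.220960 < 0 → root in [2.765000, 3.200000]

[2.765000, 3.200000]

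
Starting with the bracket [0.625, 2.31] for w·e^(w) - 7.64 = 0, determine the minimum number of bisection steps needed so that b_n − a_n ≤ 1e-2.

Initial width b − a = 2.31 − 0.625 = 1.685000.
After n steps the width is (b−a)/2^n; need (b−a)/2^n ≤ 1e-2.
So n ≥ log₂(1.685000/1e-2) = log₂(168.5000) ≈ 7.3966.
Hence n = 8.

8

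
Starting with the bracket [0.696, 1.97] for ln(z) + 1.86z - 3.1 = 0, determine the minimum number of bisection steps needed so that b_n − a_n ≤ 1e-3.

11

Initial width b − a = 1.97 − 0.696 = 1.274000.
After n steps the width is (b−a)/2^n; need (b−a)/2^n ≤ 1e-3.
So n ≥ log₂(1.274000/1e-3) = log₂(1274.0000) ≈ 10.3151.
Hence n = 11.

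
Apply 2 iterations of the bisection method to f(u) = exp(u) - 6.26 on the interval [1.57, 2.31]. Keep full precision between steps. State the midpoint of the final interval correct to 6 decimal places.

1.847500

f(1.570000) = -1.453352, f(2.310000) = 3.814425 (opposite signs)
step 1: m = 1.940000, f(m) = 0.698751 > 0 → root in [1.570000, 1.940000]
step 2: m = 1.755000, f(m) = -0.476552 < 0 → root in [1.755000, 1.940000]
Midpoint of [1.755000, 1.940000] = 1.847500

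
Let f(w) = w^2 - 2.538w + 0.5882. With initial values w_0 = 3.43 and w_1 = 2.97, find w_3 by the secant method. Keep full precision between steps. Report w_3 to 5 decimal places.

f(w_0) = 3.647760, f(w_1) = 1.871240
w_2 = 2.970000 - (1.871240)·(2.970000 - 3.430000)/(1.871240 - (3.647760)) = 2.485474; f(w_2) = 0.457648
w_3 = 2.485474 - (0.457648)·(2.485474 - 2.970000)/(0.457648 - (1.871240)) = 2.328610; f(w_3) = 0.100611

2.32861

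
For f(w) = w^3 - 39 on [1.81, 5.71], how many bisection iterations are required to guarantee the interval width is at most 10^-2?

Initial width b − a = 5.71 − 1.81 = 3.900000.
After n steps the width is (b−a)/2^n; need (b−a)/2^n ≤ 10^-2.
So n ≥ log₂(3.900000/10^-2) = log₂(390.0000) ≈ 8.6073.
Hence n = 9.

9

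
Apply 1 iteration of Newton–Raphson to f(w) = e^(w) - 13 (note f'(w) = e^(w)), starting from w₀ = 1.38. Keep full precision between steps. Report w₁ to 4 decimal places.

w_0 = 1.380000: f = -9.025098, f' = 3.974902 → w_1 = 1.380000 - (-9.025098)/(3.974902) = 3.650521

3.6505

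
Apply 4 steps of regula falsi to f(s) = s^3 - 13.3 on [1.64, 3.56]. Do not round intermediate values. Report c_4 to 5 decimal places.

2.35211

f(1.640000) = -8.889056, f(3.560000) = 31.818016
step 1: c = 2.059263, f(c) = -4.567557 < 0 → new bracket [2.059263, 3.560000]
step 2: c = 2.247654, f(c) = -1.944967 < 0 → new bracket [2.247654, 3.560000]
step 3: c = 2.323254, f(c) = -0.760220 < 0 → new bracket [2.323254, 3.560000]
step 4: c = 2.352113, f(c) = -0.287079 < 0 → new bracket [2.352113, 3.560000]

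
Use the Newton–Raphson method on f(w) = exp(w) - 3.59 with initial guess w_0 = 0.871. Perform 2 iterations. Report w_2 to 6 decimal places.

1.282560

f'(w) = exp(w)
w_0 = 0.871000: f = -1.200701, f' = 2.389299 → w_1 = 0.871000 - (-1.200701)/(2.389299) = 1.373533
w_1 = 1.373533: f = 0.359278, f' = 3.949278 → w_2 = 1.373533 - (0.359278)/(3.949278) = 1.282560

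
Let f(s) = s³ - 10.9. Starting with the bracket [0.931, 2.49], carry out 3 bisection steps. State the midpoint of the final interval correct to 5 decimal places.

2.19769

f(0.931000) = -10.093046, f(2.490000) = 4.538249 (opposite signs)
step 1: m = 1.710500, f(m) = -5.895402 < 0 → root in [1.710500, 2.490000]
step 2: m = 2.100250, f(m) = -1.635692 < 0 → root in [2.100250, 2.490000]
step 3: m = 2.295125, f(m) = 1.189798 > 0 → root in [2.100250, 2.295125]
Midpoint of [2.100250, 2.295125] = 2.197687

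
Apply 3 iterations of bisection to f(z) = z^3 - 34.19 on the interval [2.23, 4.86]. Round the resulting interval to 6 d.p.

f(2.230000) = -23.100433, f(4.860000) = 80.601256 (opposite signs)
step 1: m = 3.545000, f(m) = 10.360104 > 0 → root in [2.230000, 3.545000]
step 2: m = 2.887500, f(m) = -10.115018 < 0 → root in [2.887500, 3.545000]
step 3: m = 3.216250, f(m) = -0.920261 < 0 → root in [3.216250, 3.545000]

[3.216250, 3.545000]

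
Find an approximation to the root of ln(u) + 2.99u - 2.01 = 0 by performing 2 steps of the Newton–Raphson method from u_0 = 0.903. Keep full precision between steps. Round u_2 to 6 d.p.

Newton update: u ← u − f(u)/f'(u).
f'(u) = 1/u + 2.99
u_0 = 0.903000: f = 0.587937, f' = 4.097420 → u_1 = 0.903000 - (0.587937)/(4.097420) = 0.759510
u_1 = 0.759510: f = -0.014145, f' = 4.306638 → u_2 = 0.759510 - (-0.014145)/(4.306638) = 0.762795

0.762795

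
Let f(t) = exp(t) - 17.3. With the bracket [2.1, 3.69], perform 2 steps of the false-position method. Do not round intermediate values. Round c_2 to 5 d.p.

False-position update: c = (a·f(b) − b·f(a))/(f(b) − f(a)); replace the endpoint whose sign matches f(c).
f(2.100000) = -9.133830, f(3.690000) = 22.744847
step 1: c = 2.555564, f(c) = -4.421434 < 0 → new bracket [2.555564, 3.690000]
step 2: c = 2.740199, f(c) = -1.809935 < 0 → new bracket [2.740199, 3.690000]

2.74020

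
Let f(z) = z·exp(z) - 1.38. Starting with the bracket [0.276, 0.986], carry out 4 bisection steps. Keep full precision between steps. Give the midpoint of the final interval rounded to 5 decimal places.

0.69756

f(0.276000) = -1.016274, f(0.986000) = 1.262964 (opposite signs)
step 1: m = 0.631000, f(m) = -0.194042 < 0 → root in [0.631000, 0.986000]
step 2: m = 0.808500, f(m) = 0.434710 > 0 → root in [0.631000, 0.808500]
step 3: m = 0.719750, f(m) = 0.098309 > 0 → root in [0.631000, 0.719750]
step 4: m = 0.675375, f(m) = -0.053044 < 0 → root in [0.675375, 0.719750]
Midpoint of [0.675375, 0.719750] = 0.697563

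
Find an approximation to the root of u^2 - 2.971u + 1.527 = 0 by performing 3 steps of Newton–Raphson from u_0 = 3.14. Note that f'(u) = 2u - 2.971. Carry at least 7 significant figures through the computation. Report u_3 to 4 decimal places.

2.3102

u_0 = 3.140000: f = 2.057660, f' = 3.309000 → u_1 = 3.140000 - (2.057660)/(3.309000) = 2.518163
u_1 = 2.518163: f = 0.386682, f' = 2.065325 → u_2 = 2.518163 - (0.386682)/(2.065325) = 2.330937
u_2 = 2.330937: f = 0.035053, f' = 1.690874 → u_3 = 2.330937 - (0.035053)/(1.690874) = 2.310206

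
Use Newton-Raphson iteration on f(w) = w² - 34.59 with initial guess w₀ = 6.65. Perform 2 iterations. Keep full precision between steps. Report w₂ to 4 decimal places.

5.8815

f'(w) = 2w
w_0 = 6.650000: f = 9.632500, f' = 13.300000 → w_1 = 6.650000 - (9.632500)/(13.300000) = 5.925752
w_1 = 5.925752: f = 0.524535, f' = 11.851504 → w_2 = 5.925752 - (0.524535)/(11.851504) = 5.881493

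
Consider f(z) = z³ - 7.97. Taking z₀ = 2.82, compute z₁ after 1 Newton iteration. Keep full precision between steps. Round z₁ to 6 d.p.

Newton update: z ← z − f(z)/f'(z).
f'(z) = 3z²
z_0 = 2.820000: f = 14.455768, f' = 23.857200 → z_1 = 2.820000 - (14.455768)/(23.857200) = 2.214071

2.214071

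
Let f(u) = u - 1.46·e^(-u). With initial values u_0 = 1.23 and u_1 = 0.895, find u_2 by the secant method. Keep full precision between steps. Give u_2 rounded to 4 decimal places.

0.6970

f(u_0) = 0.803253, f(u_1) = 0.298433
u_2 = 0.895000 - (0.298433)·(0.895000 - 1.230000)/(0.298433 - (0.803253)) = 0.696959; f(u_2) = -0.030264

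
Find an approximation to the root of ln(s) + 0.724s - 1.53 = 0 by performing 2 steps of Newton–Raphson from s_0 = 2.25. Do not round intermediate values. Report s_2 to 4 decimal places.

Newton update: s ← s − f(s)/f'(s).
f'(s) = 1/s + 0.724
s_0 = 2.250000: f = 0.909930, f' = 1.168444 → s_1 = 2.250000 - (0.909930)/(1.168444) = 1.471246
s_1 = 1.471246: f = -0.078708, f' = 1.403696 → s_2 = 1.471246 - (-0.078708)/(1.403696) = 1.527318

1.5273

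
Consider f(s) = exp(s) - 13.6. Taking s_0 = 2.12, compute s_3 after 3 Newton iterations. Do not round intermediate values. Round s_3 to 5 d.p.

f'(s) = exp(s)
s_0 = 2.120000: f = -5.268863, f' = 8.331137 → s_1 = 2.120000 - (-5.268863)/(8.331137) = 2.752430
s_1 = 2.752430: f = 2.080692, f' = 15.680692 → s_2 = 2.752430 - (2.080692)/(15.680692) = 2.619739
s_2 = 2.619739: f = 0.132136, f' = 13.732136 → s_3 = 2.619739 - (0.132136)/(13.732136) = 2.610116

2.61012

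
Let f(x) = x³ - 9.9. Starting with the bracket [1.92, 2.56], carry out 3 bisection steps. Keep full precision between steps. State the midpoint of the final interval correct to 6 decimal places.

f(1.920000) = -2.822112, f(2.560000) = 6.877216 (opposite signs)
step 1: m = 2.240000, f(m) = 1.339424 > 0 → root in [1.920000, 2.240000]
step 2: m = 2.080000, f(m) = -0.901088 < 0 → root in [2.080000, 2.240000]
step 3: m = 2.160000, f(m) = 0.177696 > 0 → root in [2.080000, 2.160000]
Midpoint of [2.080000, 2.160000] = 2.120000

2.120000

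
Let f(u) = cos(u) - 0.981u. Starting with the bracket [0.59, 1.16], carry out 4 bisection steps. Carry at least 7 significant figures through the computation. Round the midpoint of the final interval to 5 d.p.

f(0.590000) = 0.252151, f(1.160000) = -0.738620 (opposite signs)
step 1: m = 0.875000, f(m) = -0.217378 < 0 → root in [0.590000, 0.875000]
step 2: m = 0.732500, f(m) = 0.024922 > 0 → root in [0.732500, 0.875000]
step 3: m = 0.803750, f(m) = -0.094467 < 0 → root in [0.732500, 0.803750]
step 4: m = 0.768125, f(m) = -0.034316 < 0 → root in [0.732500, 0.768125]
Midpoint of [0.732500, 0.768125] = 0.750312

0.75031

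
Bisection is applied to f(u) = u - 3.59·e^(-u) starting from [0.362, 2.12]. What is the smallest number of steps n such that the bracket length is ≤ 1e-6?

21

Initial width b − a = 2.12 − 0.362 = 1.758000.
After n steps the width is (b−a)/2^n; need (b−a)/2^n ≤ 1e-6.
So n ≥ log₂(1.758000/1e-6) = log₂(1758000.0000) ≈ 20.7455.
Hence n = 21.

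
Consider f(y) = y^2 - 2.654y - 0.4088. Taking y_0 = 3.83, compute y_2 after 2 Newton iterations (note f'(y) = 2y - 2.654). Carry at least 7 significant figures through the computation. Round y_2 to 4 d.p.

2.8133

y_0 = 3.830000: f = 4.095280, f' = 5.006000 → y_1 = 3.830000 - (4.095280)/(5.006000) = 3.011926
y_1 = 3.011926: f = 0.669246, f' = 3.369851 → y_2 = 3.011926 - (0.669246)/(3.369851) = 2.813328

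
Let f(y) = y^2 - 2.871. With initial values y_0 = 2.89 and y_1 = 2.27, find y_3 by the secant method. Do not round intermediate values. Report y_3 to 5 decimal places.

1.71314

f(y_0) = 5.481100, f(y_1) = 2.281900
y_2 = 2.270000 - (2.281900)·(2.270000 - 2.890000)/(2.281900 - (5.481100)) = 1.827771; f(y_2) = 0.469748
y_3 = 1.827771 - (0.469748)·(1.827771 - 2.270000)/(0.469748 - (2.281900)) = 1.713136; f(y_3) = 0.063836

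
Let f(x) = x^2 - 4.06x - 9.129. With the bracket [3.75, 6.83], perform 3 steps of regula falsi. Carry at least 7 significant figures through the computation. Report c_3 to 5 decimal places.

f(3.750000) = -10.291500, f(6.830000) = 9.790100
step 1: c = 5.328451, f(c) = -2.370122 < 0 → new bracket [5.328451, 6.830000]
step 2: c = 5.621114, f(c) = -0.353797 < 0 → new bracket [5.621114, 6.830000]
step 3: c = 5.663278, f(c) = -0.049193 < 0 → new bracket [5.663278, 6.830000]

5.66328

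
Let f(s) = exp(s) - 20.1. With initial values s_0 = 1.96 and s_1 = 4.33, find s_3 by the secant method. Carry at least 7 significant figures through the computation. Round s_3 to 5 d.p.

2.67420

f(s_0) = -13.000673, f(s_1) = 55.844287
s_2 = 4.330000 - (55.844287)·(4.330000 - 1.960000)/(55.844287 - (-13.000673)) = 2.407550; f(s_2) = -8.993278
s_3 = 2.407550 - (-8.993278)·(2.407550 - 4.330000)/(-8.993278 - (55.844287)) = 2.674203; f(s_3) = -5.599207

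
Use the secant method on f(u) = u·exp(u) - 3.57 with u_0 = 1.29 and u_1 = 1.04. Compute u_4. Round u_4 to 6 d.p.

f(u_0) = 1.116295, f(u_1) = -0.627614
u_2 = 1.040000 - (-0.627614)·(1.040000 - 1.290000)/(-0.627614 - (1.116295)) = 1.129972; f(u_2) = -0.072091
u_3 = 1.129972 - (-0.072091)·(1.129972 - 1.040000)/(-0.072091 - (-0.627614)) = 1.141648; f(u_3) = 0.005557
u_4 = 1.141648 - (0.005557)·(1.141648 - 1.129972)/(0.005557 - (-0.072091)) = 1.140812; f(u_4) = -0.000044

1.140812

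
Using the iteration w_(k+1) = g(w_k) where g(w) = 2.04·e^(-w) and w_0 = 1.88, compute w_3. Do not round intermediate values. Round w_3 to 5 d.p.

w_1 = g(1.880000) = 0.311284
w_2 = g(0.311284) = 1.494312
w_3 = g(1.494312) = 0.457782

0.45778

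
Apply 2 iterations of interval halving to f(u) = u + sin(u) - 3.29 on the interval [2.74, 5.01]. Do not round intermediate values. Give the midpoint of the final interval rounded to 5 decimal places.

4.15875

f(2.740000) = -0.159115, f(5.010000) = 0.763960 (opposite signs)
step 1: m = 3.875000, f(m) = -0.084405 < 0 → root in [3.875000, 5.010000]
step 2: m = 4.442500, f(m) = 0.188699 > 0 → root in [3.875000, 4.442500]
Midpoint of [3.875000, 4.442500] = 4.158750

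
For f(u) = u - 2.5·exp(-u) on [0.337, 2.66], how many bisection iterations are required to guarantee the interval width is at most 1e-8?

Initial width b − a = 2.66 − 0.337 = 2.323000.
After n steps the width is (b−a)/2^n; need (b−a)/2^n ≤ 1e-8.
So n ≥ log₂(2.323000/1e-8) = log₂(232300000.0000) ≈ 27.7914.
Hence n = 28.

28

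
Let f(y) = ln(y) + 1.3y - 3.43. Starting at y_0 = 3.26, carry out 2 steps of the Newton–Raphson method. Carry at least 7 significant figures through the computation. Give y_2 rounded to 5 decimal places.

f'(y) = 1/y + 1.3
y_0 = 3.260000: f = 1.989727, f' = 1.606748 → y_1 = 3.260000 - (1.989727)/(1.606748) = 2.021644
y_1 = 2.021644: f = -0.097952, f' = 1.794647 → y_2 = 2.021644 - (-0.097952)/(1.794647) = 2.076224

2.07622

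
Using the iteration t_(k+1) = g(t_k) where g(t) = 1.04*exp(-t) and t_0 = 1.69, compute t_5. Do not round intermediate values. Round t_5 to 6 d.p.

t_1 = g(1.690000) = 0.191900
t_2 = g(0.191900) = 0.858405
t_3 = g(0.858405) = 0.440791
t_4 = g(0.440791) = 0.669268
t_5 = g(0.669268) = 0.532567

0.532567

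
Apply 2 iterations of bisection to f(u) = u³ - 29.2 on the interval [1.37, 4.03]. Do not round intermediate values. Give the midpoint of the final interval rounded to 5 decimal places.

f(1.370000) = -26.628647, f(4.030000) = 36.250827 (opposite signs)
step 1: m = 2.700000, f(m) = -9.517000 < 0 → root in [2.700000, 4.030000]
step 2: m = 3.365000, f(m) = 8.902652 > 0 → root in [2.700000, 3.365000]
Midpoint of [2.700000, 3.365000] = 3.032500

3.03250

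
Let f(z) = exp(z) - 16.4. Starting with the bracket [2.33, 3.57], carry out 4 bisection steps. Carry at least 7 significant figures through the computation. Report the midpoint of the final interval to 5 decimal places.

f(2.330000) = -6.122058, f(3.570000) = 19.116593 (opposite signs)
step 1: m = 2.950000, f(m) = 2.705954 > 0 → root in [2.330000, 2.950000]
step 2: m = 2.640000, f(m) = -2.386796 < 0 → root in [2.640000, 2.950000]
step 3: m = 2.795000, f(m) = -0.037371 < 0 → root in [2.795000, 2.950000]
step 4: m = 2.872500, f(m) = 1.281166 > 0 → root in [2.795000, 2.872500]
Midpoint of [2.795000, 2.872500] = 2.833750

2.83375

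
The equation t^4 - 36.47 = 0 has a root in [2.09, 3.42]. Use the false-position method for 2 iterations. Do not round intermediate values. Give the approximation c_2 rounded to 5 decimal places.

f(2.090000) = -17.389702, f(3.420000) = 100.335773
step 1: c = 2.286460, f(c) = -9.139086 < 0 → new bracket [2.286460, 3.420000]
step 2: c = 2.381089, f(c) = -4.325814 < 0 → new bracket [2.381089, 3.420000]

2.38109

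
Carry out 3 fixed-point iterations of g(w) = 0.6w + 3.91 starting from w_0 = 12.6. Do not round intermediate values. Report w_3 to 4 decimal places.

w_1 = g(12.600000) = 11.470000
w_2 = g(11.470000) = 10.792000
w_3 = g(10.792000) = 10.385200

10.3852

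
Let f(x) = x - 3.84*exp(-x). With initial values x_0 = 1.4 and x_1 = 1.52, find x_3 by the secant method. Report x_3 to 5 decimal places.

f(x_0) = 0.453068, f(x_1) = 0.680146
x_2 = 1.520000 - (0.680146)·(1.520000 - 1.400000)/(0.680146 - (0.453068)) = 1.160576; f(x_2) = -0.042518
x_3 = 1.160576 - (-0.042518)·(1.160576 - 1.520000)/(-0.042518 - (0.680146)) = 1.181723; f(x_3) = 0.003803

1.18172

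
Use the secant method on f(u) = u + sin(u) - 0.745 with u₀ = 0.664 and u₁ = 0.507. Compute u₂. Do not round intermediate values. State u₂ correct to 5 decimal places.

0.37191

f(u_0) = 0.535272, f(u_1) = 0.247557
u_2 = 0.507000 - (0.247557)·(0.507000 - 0.664000)/(0.247557 - (0.535272)) = 0.371914; f(u_2) = -0.009688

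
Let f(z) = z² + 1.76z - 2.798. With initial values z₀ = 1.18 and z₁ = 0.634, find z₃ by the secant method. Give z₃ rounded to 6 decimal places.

Secant update: z_(k+1) = z_k − f(z_k)·(z_k − z_(k-1))/(f(z_k) − f(z_(k-1))).
f(z_0) = 0.671200, f(z_1) = -1.280204
z_2 = 0.634000 - (-1.280204)·(0.634000 - 1.180000)/(-1.280204 - (0.671200)) = 0.992199; f(z_2) = -0.067270
z_3 = 0.992199 - (-0.067270)·(0.992199 - 0.634000)/(-0.067270 - (-1.280204)) = 1.012065; f(z_3) = 0.007511

1.012065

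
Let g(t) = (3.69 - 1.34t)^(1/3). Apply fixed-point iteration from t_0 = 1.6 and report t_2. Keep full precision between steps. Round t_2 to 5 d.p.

1.28877

t_1 = g(1.600000) = 1.156298
t_2 = g(1.156298) = 1.288771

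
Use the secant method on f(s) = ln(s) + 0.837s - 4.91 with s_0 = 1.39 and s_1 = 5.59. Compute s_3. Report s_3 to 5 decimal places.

Secant update: s_(k+1) = s_k − f(s_k)·(s_k − s_(k-1))/(f(s_k) − f(s_(k-1))).
f(s_0) = -3.417266, f(s_1) = 1.489809
s_2 = 5.590000 - (1.489809)·(5.590000 - 1.390000)/(1.489809 - (-3.417266)) = 4.314862; f(s_2) = 0.163605
s_3 = 4.314862 - (0.163605)·(4.314862 - 5.590000)/(0.163605 - (1.489809)) = 4.157557; f(s_3) = -0.005197

4.15756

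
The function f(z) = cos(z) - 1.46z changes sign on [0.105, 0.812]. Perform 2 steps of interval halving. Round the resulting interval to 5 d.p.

f(0.105000) = 0.841193, f(0.812000) = -0.497472 (opposite signs)
step 1: m = 0.458500, f(m) = 0.227307 > 0 → root in [0.458500, 0.812000]
step 2: m = 0.635250, f(m) = -0.122542 < 0 → root in [0.458500, 0.635250]

[0.45850, 0.63525]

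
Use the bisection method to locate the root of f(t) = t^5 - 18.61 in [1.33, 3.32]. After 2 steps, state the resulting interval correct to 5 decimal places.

f(1.330000) = -14.448420, f(3.320000) = 384.747762 (opposite signs)
step 1: m = 2.325000, f(m) = 49.328317 > 0 → root in [1.330000, 2.325000]
step 2: m = 1.827500, f(m) = 1.773883 > 0 → root in [1.330000, 1.827500]

[1.33000, 1.82750]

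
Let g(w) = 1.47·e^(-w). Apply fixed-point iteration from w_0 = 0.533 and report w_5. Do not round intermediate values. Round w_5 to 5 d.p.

w_1 = g(0.533000) = 0.862657
w_2 = g(0.862657) = 0.620397
w_3 = g(0.620397) = 0.790464
w_4 = g(0.790464) = 0.666842
w_5 = g(0.666842) = 0.754591

0.75459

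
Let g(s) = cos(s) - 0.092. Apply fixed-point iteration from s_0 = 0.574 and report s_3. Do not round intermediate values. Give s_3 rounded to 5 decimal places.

0.70936

s_1 = g(0.574000) = 0.747736
s_2 = g(0.747736) = 0.641230
s_3 = g(0.641230) = 0.709360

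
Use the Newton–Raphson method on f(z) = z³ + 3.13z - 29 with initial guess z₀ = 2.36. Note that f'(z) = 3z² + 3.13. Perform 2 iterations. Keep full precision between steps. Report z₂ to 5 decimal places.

Newton update: z ← z − f(z)/f'(z).
z_0 = 2.360000: f = -8.468944, f' = 19.838800 → z_1 = 2.360000 - (-8.468944)/(19.838800) = 2.786888
z_1 = 2.786888: f = 1.368005, f' = 26.430233 → z_2 = 2.786888 - (1.368005)/(26.430233) = 2.735129

2.73513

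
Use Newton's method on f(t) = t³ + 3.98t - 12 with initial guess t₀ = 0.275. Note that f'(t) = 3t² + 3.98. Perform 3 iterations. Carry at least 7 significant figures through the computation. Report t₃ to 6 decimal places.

t_0 = 0.275000: f = -10.884703, f' = 4.206875 → t_1 = 0.275000 - (-10.884703)/(4.206875) = 2.862361
t_1 = 2.862361: f = 22.843829, f' = 28.559327 → t_2 = 2.862361 - (22.843829)/(28.559327) = 2.062488
t_2 = 2.062488: f = 4.982229, f' = 16.741569 → t_3 = 2.062488 - (4.982229)/(16.741569) = 1.764892

1.764892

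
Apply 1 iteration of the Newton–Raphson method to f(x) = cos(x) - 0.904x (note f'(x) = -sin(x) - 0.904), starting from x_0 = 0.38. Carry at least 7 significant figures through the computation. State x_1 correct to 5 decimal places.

x_0 = 0.380000: f = 0.585145, f' = -1.274920 → x_1 = 0.380000 - (0.585145)/(-1.274920) = 0.838966

0.83897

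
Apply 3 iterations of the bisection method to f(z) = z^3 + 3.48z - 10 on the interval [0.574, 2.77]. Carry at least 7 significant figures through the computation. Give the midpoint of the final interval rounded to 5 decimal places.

1.53475

f(0.574000) = -7.813361, f(2.770000) = 20.893533 (opposite signs)
step 1: m = 1.672000, f(m) = 0.492776 > 0 → root in [0.574000, 1.672000]
step 2: m = 1.123000, f(m) = -4.675712 < 0 → root in [1.123000, 1.672000]
step 3: m = 1.397500, f(m) = -2.407374 < 0 → root in [1.397500, 1.672000]
Midpoint of [1.397500, 1.672000] = 1.534750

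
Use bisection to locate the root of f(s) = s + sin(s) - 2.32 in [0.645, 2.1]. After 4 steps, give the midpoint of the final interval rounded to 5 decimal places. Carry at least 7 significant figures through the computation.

1.32703

f(0.645000) = -1.073802, f(2.100000) = 0.643209 (opposite signs)
step 1: m = 1.372500, f(m) = 0.032904 > 0 → root in [0.645000, 1.372500]
step 2: m = 1.008750, f(m) = -0.465084 < 0 → root in [1.008750, 1.372500]
step 3: m = 1.190625, f(m) = -0.200774 < 0 → root in [1.190625, 1.372500]
step 4: m = 1.281563, f(m) = -0.079975 < 0 → root in [1.281563, 1.372500]
Midpoint of [1.281563, 1.372500] = 1.327031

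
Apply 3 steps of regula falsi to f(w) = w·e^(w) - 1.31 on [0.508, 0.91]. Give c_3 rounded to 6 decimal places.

f(0.508000) = -0.465722, f(0.910000) = 0.950734
step 1: c = 0.640175, f(c) = -0.095707 < 0 → new bracket [0.640175, 0.910000]
step 2: c = 0.664853, f(c) = -0.017389 < 0 → new bracket [0.664853, 0.910000]
step 3: c = 0.669256, f(c) = -0.003086 < 0 → new bracket [0.669256, 0.910000]

0.669256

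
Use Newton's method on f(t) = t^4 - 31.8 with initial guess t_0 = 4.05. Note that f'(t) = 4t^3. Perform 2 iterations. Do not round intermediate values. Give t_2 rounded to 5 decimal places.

Newton update: t ← t − f(t)/f'(t).
t_0 = 4.050000: f = 237.242006, f' = 265.720500 → t_1 = 4.050000 - (237.242006)/(265.720500) = 3.157175
t_1 = 3.157175: f = 67.556072, f' = 125.879729 → t_2 = 3.157175 - (67.556072)/(125.879729) = 2.620503

2.62050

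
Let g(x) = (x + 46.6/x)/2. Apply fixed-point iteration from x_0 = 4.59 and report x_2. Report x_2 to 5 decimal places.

6.84655

x_1 = g(4.590000) = 7.371253
x_2 = g(7.371253) = 6.846554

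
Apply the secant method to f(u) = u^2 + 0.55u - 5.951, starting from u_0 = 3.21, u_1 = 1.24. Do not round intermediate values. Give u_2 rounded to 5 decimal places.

f(u_0) = 6.118600, f(u_1) = -3.731400
u_2 = 1.240000 - (-3.731400)·(1.240000 - 3.210000)/(-3.731400 - (6.118600)) = 1.986280; f(u_2) = -0.913238

1.98628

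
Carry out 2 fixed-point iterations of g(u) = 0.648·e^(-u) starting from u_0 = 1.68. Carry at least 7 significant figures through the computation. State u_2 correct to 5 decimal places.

0.57428

u_1 = g(1.680000) = 0.120770
u_2 = g(0.120770) = 0.574282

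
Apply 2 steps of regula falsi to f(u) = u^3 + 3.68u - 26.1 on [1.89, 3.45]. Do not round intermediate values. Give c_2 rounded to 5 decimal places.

f(1.890000) = -12.393531, f(3.450000) = 27.659625
step 1: c = 2.372706, f(c) = -4.010734 < 0 → new bracket [2.372706, 3.450000]
step 2: c = 2.509135, f(c) = -1.069482 < 0 → new bracket [2.509135, 3.450000]

2.50913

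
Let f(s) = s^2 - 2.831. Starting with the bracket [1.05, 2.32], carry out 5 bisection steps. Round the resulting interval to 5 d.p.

f(1.050000) = -1.728500, f(2.320000) = 2.551400 (opposite signs)
step 1: m = 1.685000, f(m) = 0.008225 > 0 → root in [1.050000, 1.685000]
step 2: m = 1.367500, f(m) = -0.960944 < 0 → root in [1.367500, 1.685000]
step 3: m = 1.526250, f(m) = -0.501561 < 0 → root in [1.526250, 1.685000]
step 4: m = 1.605625, f(m) = -0.252968 < 0 → root in [1.605625, 1.685000]
step 5: m = 1.645313, f(m) = -0.123947 < 0 → root in [1.645313, 1.685000]

[1.64531, 1.68500]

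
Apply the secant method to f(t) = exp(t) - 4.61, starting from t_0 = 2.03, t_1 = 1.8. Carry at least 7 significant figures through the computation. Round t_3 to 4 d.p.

1.5360

Secant update: t_(k+1) = t_k − f(t_k)·(t_k − t_(k-1))/(f(t_k) − f(t_(k-1))).
f(t_0) = 3.004086, f(t_1) = 1.439647
t_2 = 1.800000 - (1.439647)·(1.800000 - 2.030000)/(1.439647 - (3.004086)) = 1.588347; f(t_2) = 0.285647
t_3 = 1.588347 - (0.285647)·(1.588347 - 1.800000)/(0.285647 - (1.439647)) = 1.535956; f(t_3) = 0.035766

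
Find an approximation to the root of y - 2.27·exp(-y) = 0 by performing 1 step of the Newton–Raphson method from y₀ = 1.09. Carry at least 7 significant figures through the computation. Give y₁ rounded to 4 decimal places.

0.9047

f'(y) = 1 + 2.27·exp(-y)
y_0 = 1.090000: f = 0.326789, f' = 1.763211 → y_1 = 1.090000 - (0.326789)/(1.763211) = 0.904663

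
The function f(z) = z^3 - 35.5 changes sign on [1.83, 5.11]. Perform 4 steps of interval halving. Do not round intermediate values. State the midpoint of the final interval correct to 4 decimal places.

3.3675

f(1.830000) = -29.371513, f(5.110000) = 97.932831 (opposite signs)
step 1: m = 3.470000, f(m) = 6.281923 > 0 → root in [1.830000, 3.470000]
step 2: m = 2.650000, f(m) = -16.890375 < 0 → root in [2.650000, 3.470000]
step 3: m = 3.060000, f(m) = -6.847384 < 0 → root in [3.060000, 3.470000]
step 4: m = 3.265000, f(m) = -0.694365 < 0 → root in [3.265000, 3.470000]
Midpoint of [3.265000, 3.470000] = 3.367500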